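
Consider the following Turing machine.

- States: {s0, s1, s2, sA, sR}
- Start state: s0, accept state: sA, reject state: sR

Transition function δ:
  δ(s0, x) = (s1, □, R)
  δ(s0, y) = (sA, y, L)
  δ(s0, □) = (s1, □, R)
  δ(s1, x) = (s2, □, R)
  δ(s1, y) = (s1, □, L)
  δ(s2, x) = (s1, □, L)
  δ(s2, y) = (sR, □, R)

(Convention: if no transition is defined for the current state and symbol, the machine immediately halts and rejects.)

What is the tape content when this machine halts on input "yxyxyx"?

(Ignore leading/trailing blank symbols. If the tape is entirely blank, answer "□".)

Execution trace:
Initial: [s0]yxyxyx
Step 1: δ(s0, y) = (sA, y, L) → [sA]□yxyxyx

The machine reaches the accept state sA and halts.

Final tape (ignoring leading/trailing blanks): yxyxyx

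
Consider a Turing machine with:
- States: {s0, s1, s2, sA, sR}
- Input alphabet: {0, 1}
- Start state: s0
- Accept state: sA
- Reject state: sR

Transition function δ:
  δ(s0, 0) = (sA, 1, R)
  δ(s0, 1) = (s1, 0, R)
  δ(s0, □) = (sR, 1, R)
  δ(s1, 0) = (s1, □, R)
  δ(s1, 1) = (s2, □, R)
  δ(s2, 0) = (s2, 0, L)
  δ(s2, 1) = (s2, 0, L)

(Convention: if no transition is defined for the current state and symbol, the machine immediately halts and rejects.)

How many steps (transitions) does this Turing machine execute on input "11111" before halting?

Execution trace:
Initial: [s0]11111
Step 1: δ(s0, 1) = (s1, 0, R) → 0[s1]1111
Step 2: δ(s1, 1) = (s2, □, R) → 0□[s2]111
Step 3: δ(s2, 1) = (s2, 0, L) → 0[s2]□011

No transition is defined for δ(s2, □). By convention the machine halts and rejects.

The machine executed 3 steps before halting.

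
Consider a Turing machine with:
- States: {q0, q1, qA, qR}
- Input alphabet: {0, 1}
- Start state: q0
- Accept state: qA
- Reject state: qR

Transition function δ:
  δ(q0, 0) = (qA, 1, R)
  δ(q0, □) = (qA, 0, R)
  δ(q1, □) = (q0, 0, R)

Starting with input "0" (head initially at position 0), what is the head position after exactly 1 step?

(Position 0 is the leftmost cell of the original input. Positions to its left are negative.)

Execution trace (head position shown):
Step 0: [q0]0  (head at position 0)
Step 1: move right → 1[qA]□  (head at position 1)

After 1 step, the head is at position 1.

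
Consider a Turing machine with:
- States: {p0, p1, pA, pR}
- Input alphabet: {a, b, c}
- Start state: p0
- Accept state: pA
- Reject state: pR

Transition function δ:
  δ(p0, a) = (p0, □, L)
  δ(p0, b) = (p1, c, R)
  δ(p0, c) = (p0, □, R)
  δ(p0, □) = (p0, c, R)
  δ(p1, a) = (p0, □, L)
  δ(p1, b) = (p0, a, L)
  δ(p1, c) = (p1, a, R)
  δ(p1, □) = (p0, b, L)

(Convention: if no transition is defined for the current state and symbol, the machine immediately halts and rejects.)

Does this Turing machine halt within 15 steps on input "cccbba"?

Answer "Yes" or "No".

Execution trace:
Initial: [p0]cccbba
Step 1: δ(p0, c) = (p0, □, R) → □[p0]ccbba
Step 2: δ(p0, c) = (p0, □, R) → □□[p0]cbba
Step 3: δ(p0, c) = (p0, □, R) → □□□[p0]bba
Step 4: δ(p0, b) = (p1, c, R) → □□□c[p1]ba
Step 5: δ(p1, b) = (p0, a, L) → □□□[p0]caa
Step 6: δ(p0, c) = (p0, □, R) → □□□□[p0]aa
Step 7: δ(p0, a) = (p0, □, L) → □□□[p0]□□a
Step 8: δ(p0, □) = (p0, c, R) → □□□c[p0]□a
Step 9: δ(p0, □) = (p0, c, R) → □□□cc[p0]a
Step 10: δ(p0, a) = (p0, □, L) → □□□c[p0]c□
Step 11: δ(p0, c) = (p0, □, R) → □□□c□[p0]□
Step 12: δ(p0, □) = (p0, c, R) → □□□c□c[p0]□
Step 13: δ(p0, □) = (p0, c, R) → □□□c□cc[p0]□
Step 14: δ(p0, □) = (p0, c, R) → □□□c□ccc[p0]□
Step 15: δ(p0, □) = (p0, c, R) → □□□c□cccc[p0]□

The machine has not reached a halting state after 15 steps.
The machine did not halt within the 15-step bound.

Answer: No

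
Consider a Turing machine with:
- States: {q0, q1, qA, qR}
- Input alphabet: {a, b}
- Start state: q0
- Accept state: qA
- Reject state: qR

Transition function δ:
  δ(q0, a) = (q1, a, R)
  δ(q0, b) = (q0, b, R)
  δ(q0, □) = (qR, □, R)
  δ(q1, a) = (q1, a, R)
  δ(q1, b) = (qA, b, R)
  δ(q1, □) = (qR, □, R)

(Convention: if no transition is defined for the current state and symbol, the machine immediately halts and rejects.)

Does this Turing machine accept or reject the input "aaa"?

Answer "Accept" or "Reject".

Execution trace:
Initial: [q0]aaa
Step 1: δ(q0, a) = (q1, a, R) → a[q1]aa
Step 2: δ(q1, a) = (q1, a, R) → aa[q1]a
Step 3: δ(q1, a) = (q1, a, R) → aaa[q1]□
Step 4: δ(q1, □) = (qR, □, R) → aaa□[qR]□

The machine reaches the reject state qR and halts.

Answer: Reject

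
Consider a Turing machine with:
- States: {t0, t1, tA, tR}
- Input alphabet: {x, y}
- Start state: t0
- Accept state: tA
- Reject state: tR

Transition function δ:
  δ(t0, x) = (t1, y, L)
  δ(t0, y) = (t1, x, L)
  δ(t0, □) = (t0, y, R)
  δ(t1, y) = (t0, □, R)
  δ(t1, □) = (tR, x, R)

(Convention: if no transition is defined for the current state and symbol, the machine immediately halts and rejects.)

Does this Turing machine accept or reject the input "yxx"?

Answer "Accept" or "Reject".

Execution trace:
Initial: [t0]yxx
Step 1: δ(t0, y) = (t1, x, L) → [t1]□xxx
Step 2: δ(t1, □) = (tR, x, R) → x[tR]xxx

The machine reaches the reject state tR and halts.

Answer: Reject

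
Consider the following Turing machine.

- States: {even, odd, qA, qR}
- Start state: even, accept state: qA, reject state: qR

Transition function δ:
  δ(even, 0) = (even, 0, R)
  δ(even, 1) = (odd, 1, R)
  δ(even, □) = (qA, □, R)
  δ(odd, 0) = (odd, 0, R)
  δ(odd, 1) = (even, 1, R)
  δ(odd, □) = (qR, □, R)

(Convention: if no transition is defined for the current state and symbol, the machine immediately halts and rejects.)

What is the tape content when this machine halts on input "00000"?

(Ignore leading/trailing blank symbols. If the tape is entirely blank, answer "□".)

Execution trace:
Initial: [even]00000
Step 1: δ(even, 0) = (even, 0, R) → 0[even]0000
Step 2: δ(even, 0) = (even, 0, R) → 00[even]000
Step 3: δ(even, 0) = (even, 0, R) → 000[even]00
Step 4: δ(even, 0) = (even, 0, R) → 0000[even]0
Step 5: δ(even, 0) = (even, 0, R) → 00000[even]□
Step 6: δ(even, □) = (qA, □, R) → 00000□[qA]□

The machine reaches the accept state qA and halts.

Final tape (ignoring leading/trailing blanks): 00000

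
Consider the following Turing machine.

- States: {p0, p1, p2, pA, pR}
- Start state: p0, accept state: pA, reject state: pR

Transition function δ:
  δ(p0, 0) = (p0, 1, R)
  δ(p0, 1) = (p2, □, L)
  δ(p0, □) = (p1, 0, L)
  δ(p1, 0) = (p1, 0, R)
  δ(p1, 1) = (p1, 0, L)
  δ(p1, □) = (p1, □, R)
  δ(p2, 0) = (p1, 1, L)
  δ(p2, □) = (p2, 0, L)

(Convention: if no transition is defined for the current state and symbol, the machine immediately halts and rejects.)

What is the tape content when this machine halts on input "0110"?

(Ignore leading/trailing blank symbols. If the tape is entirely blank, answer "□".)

Execution trace:
Initial: [p0]0110
Step 1: δ(p0, 0) = (p0, 1, R) → 1[p0]110
Step 2: δ(p0, 1) = (p2, □, L) → [p2]1□10

No transition is defined for δ(p2, 1). By convention the machine halts and rejects.

Final tape (ignoring leading/trailing blanks): 1□10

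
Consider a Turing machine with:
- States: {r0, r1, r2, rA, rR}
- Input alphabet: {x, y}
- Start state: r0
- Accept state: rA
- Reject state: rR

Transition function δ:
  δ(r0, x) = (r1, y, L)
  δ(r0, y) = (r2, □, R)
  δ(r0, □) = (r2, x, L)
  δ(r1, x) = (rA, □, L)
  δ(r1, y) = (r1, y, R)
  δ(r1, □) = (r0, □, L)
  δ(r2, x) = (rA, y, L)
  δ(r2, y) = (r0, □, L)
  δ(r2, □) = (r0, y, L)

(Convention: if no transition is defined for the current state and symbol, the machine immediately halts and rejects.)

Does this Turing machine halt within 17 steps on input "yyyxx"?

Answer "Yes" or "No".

Execution trace:
Initial: [r0]yyyxx
Step 1: δ(r0, y) = (r2, □, R) → □[r2]yyxx
Step 2: δ(r2, y) = (r0, □, L) → [r0]□□yxx
Step 3: δ(r0, □) = (r2, x, L) → [r2]□x□yxx
Step 4: δ(r2, □) = (r0, y, L) → [r0]□yx□yxx
Step 5: δ(r0, □) = (r2, x, L) → [r2]□xyx□yxx
Step 6: δ(r2, □) = (r0, y, L) → [r0]□yxyx□yxx
Step 7: δ(r0, □) = (r2, x, L) → [r2]□xyxyx□yxx
Step 8: δ(r2, □) = (r0, y, L) → [r0]□yxyxyx□yxx
Step 9: δ(r0, □) = (r2, x, L) → [r2]□xyxyxyx□yxx
Step 10: δ(r2, □) = (r0, y, L) → [r0]□yxyxyxyx□yxx
Step 11: δ(r0, □) = (r2, x, L) → [r2]□xyxyxyxyx□yxx
Step 12: δ(r2, □) = (r0, y, L) → [r0]□yxyxyxyxyx□yxx
Step 13: δ(r0, □) = (r2, x, L) → [r2]□xyxyxyxyxyx□yxx
Step 14: δ(r2, □) = (r0, y, L) → [r0]□yxyxyxyxyxyx□yxx
Step 15: δ(r0, □) = (r2, x, L) → [r2]□xyxyxyxyxyxyx□yxx
Step 16: δ(r2, □) = (r0, y, L) → [r0]□yxyxyxyxyxyxyx□yxx
Step 17: δ(r0, □) = (r2, x, L) → [r2]□xyxyxyxyxyxyxyx□yxx

The machine has not reached a halting state after 17 steps.
The machine did not halt within the 17-step bound.

Answer: No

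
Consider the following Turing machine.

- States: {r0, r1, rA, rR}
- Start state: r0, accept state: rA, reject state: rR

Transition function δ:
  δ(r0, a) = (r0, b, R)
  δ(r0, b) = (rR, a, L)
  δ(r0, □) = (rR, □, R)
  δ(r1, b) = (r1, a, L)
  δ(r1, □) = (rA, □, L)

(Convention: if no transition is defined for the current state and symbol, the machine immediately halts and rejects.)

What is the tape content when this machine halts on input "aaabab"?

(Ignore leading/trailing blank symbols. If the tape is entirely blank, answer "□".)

Execution trace:
Initial: [r0]aaabab
Step 1: δ(r0, a) = (r0, b, R) → b[r0]aabab
Step 2: δ(r0, a) = (r0, b, R) → bb[r0]abab
Step 3: δ(r0, a) = (r0, b, R) → bbb[r0]bab
Step 4: δ(r0, b) = (rR, a, L) → bb[rR]baab

The machine reaches the reject state rR and halts.

Final tape (ignoring leading/trailing blanks): bbbaab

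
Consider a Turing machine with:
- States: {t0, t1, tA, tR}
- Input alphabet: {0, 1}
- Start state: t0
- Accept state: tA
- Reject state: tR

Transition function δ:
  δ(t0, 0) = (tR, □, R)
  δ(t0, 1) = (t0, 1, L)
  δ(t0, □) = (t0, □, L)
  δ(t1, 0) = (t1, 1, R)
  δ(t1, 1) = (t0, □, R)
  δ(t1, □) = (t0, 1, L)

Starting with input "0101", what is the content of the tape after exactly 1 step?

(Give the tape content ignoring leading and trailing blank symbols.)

Execution trace:
Initial: [t0]0101
Step 1: δ(t0, 0) = (tR, □, R) → □[tR]101

The machine reaches the reject state tR and halts.

After 1 step, the tape (ignoring leading/trailing blanks) is: 101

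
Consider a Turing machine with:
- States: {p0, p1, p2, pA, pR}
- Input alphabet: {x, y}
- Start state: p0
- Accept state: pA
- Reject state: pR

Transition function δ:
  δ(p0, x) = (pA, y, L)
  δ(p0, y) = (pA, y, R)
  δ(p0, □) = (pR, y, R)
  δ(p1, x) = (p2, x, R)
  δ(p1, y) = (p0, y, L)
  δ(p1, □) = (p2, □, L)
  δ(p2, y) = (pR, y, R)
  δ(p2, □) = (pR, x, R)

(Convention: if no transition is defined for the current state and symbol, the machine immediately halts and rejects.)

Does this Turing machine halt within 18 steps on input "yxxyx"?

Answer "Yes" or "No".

Execution trace:
Initial: [p0]yxxyx
Step 1: δ(p0, y) = (pA, y, R) → y[pA]xxyx

The machine reaches the accept state pA and halts.
The machine halted after 1 step (within the 18-step bound).

Answer: Yes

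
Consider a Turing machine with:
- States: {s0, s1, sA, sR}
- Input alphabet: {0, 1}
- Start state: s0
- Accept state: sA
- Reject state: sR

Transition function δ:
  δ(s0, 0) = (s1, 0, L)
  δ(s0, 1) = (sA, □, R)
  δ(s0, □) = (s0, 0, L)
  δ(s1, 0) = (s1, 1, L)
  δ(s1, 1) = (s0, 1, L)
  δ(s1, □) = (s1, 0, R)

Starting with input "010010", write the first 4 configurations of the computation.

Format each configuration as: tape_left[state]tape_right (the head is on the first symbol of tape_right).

Transitions applied:
Step 1: δ(s0, 0) = (s1, 0, L)
Step 2: δ(s1, □) = (s1, 0, R)
Step 3: δ(s1, 0) = (s1, 1, L)

The first 4 configurations are:
[s0]010010 ⊢ [s1]□010010 ⊢ 0[s1]010010 ⊢ [s1]0110010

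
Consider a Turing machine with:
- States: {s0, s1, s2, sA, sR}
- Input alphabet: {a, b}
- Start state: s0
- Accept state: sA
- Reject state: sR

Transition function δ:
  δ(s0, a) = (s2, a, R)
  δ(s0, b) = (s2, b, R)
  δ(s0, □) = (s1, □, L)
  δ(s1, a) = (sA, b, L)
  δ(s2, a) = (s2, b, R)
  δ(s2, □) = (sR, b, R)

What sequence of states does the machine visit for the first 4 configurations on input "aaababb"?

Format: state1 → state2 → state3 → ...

Execution trace:
Initial: [s0]aaababb
Step 1: δ(s0, a) = (s2, a, R) → a[s2]aababb
Step 2: δ(s2, a) = (s2, b, R) → ab[s2]ababb
Step 3: δ(s2, a) = (s2, b, R) → abb[s2]babb

No transition is defined for δ(s2, b). By convention the machine halts and rejects.

State sequence: s0 → s2 → s2 → s2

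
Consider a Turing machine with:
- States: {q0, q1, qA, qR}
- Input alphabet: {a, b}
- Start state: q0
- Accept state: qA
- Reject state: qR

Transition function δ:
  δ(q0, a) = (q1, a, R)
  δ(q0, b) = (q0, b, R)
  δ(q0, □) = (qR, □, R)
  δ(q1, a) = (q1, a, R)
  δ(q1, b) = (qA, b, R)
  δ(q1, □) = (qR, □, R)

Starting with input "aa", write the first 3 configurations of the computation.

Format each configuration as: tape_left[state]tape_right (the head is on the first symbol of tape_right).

Transitions applied:
Step 1: δ(q0, a) = (q1, a, R)
Step 2: δ(q1, a) = (q1, a, R)

The first 3 configurations are:
[q0]aa ⊢ a[q1]a ⊢ aa[q1]□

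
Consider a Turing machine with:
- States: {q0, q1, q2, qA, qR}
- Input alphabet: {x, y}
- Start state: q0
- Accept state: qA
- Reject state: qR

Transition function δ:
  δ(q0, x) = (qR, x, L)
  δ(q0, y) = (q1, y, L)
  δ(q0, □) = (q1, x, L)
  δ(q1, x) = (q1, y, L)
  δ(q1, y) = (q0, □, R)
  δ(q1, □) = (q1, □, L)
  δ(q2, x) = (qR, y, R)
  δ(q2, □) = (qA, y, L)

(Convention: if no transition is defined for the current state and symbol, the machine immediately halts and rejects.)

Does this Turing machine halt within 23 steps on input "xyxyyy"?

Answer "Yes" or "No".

Execution trace:
Initial: [q0]xyxyyy
Step 1: δ(q0, x) = (qR, x, L) → [qR]□xyxyyy

The machine reaches the reject state qR and halts.
The machine halted after 1 step (within the 23-step bound).

Answer: Yes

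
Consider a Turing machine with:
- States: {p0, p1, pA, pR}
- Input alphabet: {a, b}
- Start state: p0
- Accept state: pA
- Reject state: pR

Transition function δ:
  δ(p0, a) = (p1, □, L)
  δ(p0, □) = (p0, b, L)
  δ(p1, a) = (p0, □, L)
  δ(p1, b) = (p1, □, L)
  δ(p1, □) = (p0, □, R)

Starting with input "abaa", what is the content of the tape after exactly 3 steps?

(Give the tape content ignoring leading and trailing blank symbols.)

Execution trace:
Initial: [p0]abaa
Step 1: δ(p0, a) = (p1, □, L) → [p1]□□baa
Step 2: δ(p1, □) = (p0, □, R) → □[p0]□baa
Step 3: δ(p0, □) = (p0, b, L) → [p0]□bbaa

After 3 steps, the tape (ignoring leading/trailing blanks) is: bbaa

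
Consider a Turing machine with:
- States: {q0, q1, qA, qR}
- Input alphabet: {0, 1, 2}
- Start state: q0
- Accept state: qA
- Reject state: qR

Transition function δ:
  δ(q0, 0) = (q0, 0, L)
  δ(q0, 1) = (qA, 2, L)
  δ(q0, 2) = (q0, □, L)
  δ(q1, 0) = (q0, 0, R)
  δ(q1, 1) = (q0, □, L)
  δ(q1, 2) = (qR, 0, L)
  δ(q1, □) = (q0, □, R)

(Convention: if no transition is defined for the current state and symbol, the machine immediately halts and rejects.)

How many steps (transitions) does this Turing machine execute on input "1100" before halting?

Execution trace:
Initial: [q0]1100
Step 1: δ(q0, 1) = (qA, 2, L) → [qA]□2100

The machine reaches the accept state qA and halts.

The machine executed 1 step before halting.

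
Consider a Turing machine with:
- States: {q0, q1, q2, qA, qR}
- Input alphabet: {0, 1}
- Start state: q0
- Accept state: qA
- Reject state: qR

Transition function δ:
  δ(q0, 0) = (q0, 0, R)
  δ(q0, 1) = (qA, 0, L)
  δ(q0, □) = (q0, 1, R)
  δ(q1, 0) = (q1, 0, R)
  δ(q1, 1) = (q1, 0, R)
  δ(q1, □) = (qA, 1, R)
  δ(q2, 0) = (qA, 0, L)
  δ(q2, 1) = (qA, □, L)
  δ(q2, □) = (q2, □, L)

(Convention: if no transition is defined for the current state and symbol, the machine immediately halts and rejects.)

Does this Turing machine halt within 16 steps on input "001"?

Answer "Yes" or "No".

Execution trace:
Initial: [q0]001
Step 1: δ(q0, 0) = (q0, 0, R) → 0[q0]01
Step 2: δ(q0, 0) = (q0, 0, R) → 00[q0]1
Step 3: δ(q0, 1) = (qA, 0, L) → 0[qA]00

The machine reaches the accept state qA and halts.
The machine halted after 3 steps (within the 16-step bound).

Answer: Yes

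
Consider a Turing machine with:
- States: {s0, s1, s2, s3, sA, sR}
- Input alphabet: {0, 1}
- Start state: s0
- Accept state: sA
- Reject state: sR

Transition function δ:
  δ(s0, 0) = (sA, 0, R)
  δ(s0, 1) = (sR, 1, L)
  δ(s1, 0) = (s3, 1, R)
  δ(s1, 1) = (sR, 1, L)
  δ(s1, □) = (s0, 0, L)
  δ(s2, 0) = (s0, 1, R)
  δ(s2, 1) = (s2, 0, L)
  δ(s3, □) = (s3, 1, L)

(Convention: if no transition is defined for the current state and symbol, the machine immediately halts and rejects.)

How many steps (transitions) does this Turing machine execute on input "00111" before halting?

Execution trace:
Initial: [s0]00111
Step 1: δ(s0, 0) = (sA, 0, R) → 0[sA]0111

The machine reaches the accept state sA and halts.

The machine executed 1 step before halting.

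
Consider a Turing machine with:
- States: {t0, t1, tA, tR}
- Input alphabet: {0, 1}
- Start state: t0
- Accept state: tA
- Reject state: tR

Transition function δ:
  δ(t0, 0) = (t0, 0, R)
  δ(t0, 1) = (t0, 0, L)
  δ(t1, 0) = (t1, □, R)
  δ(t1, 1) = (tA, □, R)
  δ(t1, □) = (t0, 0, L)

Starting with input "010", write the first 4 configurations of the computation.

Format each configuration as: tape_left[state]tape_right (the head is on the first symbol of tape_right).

Transitions applied:
Step 1: δ(t0, 0) = (t0, 0, R)
Step 2: δ(t0, 1) = (t0, 0, L)
Step 3: δ(t0, 0) = (t0, 0, R)

The first 4 configurations are:
[t0]010 ⊢ 0[t0]10 ⊢ [t0]000 ⊢ 0[t0]00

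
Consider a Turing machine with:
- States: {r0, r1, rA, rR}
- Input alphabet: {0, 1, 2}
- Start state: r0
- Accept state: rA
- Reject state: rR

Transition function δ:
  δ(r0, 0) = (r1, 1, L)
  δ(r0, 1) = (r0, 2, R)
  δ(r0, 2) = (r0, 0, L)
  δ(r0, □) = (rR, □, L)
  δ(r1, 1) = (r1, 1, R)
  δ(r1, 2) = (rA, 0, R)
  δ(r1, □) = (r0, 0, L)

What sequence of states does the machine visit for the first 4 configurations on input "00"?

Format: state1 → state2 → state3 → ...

Execution trace:
Initial: [r0]00
Step 1: δ(r0, 0) = (r1, 1, L) → [r1]□10
Step 2: δ(r1, □) = (r0, 0, L) → [r0]□010
Step 3: δ(r0, □) = (rR, □, L) → [rR]□□010

The machine reaches the reject state rR and halts.

State sequence: r0 → r1 → r0 → rR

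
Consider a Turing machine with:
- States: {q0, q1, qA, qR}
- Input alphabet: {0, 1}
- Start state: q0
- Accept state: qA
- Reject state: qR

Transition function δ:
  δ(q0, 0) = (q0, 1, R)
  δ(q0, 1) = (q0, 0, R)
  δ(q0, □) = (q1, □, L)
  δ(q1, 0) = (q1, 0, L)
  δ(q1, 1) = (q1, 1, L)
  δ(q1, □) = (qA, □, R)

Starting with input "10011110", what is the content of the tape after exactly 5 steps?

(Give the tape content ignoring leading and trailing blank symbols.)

Execution trace:
Initial: [q0]10011110
Step 1: δ(q0, 1) = (q0, 0, R) → 0[q0]0011110
Step 2: δ(q0, 0) = (q0, 1, R) → 01[q0]011110
Step 3: δ(q0, 0) = (q0, 1, R) → 011[q0]11110
Step 4: δ(q0, 1) = (q0, 0, R) → 0110[q0]1110
Step 5: δ(q0, 1) = (q0, 0, R) → 01100[q0]110

After 5 steps, the tape (ignoring leading/trailing blanks) is: 01100110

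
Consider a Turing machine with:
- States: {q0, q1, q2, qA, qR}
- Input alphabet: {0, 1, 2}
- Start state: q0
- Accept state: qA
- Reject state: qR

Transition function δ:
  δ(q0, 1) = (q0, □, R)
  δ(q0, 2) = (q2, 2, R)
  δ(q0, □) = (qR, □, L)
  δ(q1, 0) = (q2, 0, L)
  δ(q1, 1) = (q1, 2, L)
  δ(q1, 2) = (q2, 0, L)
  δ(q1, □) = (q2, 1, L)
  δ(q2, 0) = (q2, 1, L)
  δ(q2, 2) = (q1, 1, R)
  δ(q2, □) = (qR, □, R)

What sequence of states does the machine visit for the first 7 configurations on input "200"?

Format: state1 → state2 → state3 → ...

Execution trace:
Initial: [q0]200
Step 1: δ(q0, 2) = (q2, 2, R) → 2[q2]00
Step 2: δ(q2, 0) = (q2, 1, L) → [q2]210
Step 3: δ(q2, 2) = (q1, 1, R) → 1[q1]10
Step 4: δ(q1, 1) = (q1, 2, L) → [q1]120
Step 5: δ(q1, 1) = (q1, 2, L) → [q1]□220
Step 6: δ(q1, □) = (q2, 1, L) → [q2]□1220

State sequence: q0 → q2 → q2 → q1 → q1 → q1 → q2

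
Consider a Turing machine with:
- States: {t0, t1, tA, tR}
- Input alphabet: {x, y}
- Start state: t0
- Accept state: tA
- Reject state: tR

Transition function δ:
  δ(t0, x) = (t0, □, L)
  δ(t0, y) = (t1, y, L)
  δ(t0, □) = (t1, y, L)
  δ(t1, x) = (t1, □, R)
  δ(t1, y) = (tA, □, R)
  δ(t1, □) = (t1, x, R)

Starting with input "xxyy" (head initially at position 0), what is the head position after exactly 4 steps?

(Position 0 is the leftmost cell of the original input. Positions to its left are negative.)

Execution trace (head position shown):
Step 0: [t0]xxyy  (head at position 0)
Step 1: move left → [t0]□□xyy  (head at position -1)
Step 2: move left → [t1]□y□xyy  (head at position -2)
Step 3: move right → x[t1]y□xyy  (head at position -1)
Step 4: move right → x□[tA]□xyy  (head at position 0)

After 4 steps, the head is at position 0.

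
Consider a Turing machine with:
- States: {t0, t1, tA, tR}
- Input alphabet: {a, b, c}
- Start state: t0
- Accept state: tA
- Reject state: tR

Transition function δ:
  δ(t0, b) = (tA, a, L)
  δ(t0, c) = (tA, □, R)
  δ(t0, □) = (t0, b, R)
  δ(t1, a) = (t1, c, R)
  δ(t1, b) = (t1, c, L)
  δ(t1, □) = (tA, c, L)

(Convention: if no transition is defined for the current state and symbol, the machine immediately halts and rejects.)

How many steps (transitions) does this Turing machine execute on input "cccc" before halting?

Execution trace:
Initial: [t0]cccc
Step 1: δ(t0, c) = (tA, □, R) → □[tA]ccc

The machine reaches the accept state tA and halts.

The machine executed 1 step before halting.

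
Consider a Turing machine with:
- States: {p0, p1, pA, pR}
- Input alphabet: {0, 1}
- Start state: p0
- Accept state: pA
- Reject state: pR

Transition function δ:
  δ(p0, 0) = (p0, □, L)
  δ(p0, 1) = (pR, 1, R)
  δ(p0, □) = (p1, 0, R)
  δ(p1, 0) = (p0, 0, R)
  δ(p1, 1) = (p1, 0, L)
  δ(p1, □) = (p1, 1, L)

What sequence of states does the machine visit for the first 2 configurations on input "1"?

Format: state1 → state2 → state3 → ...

Execution trace:
Initial: [p0]1
Step 1: δ(p0, 1) = (pR, 1, R) → 1[pR]□

The machine reaches the reject state pR and halts.

State sequence: p0 → pR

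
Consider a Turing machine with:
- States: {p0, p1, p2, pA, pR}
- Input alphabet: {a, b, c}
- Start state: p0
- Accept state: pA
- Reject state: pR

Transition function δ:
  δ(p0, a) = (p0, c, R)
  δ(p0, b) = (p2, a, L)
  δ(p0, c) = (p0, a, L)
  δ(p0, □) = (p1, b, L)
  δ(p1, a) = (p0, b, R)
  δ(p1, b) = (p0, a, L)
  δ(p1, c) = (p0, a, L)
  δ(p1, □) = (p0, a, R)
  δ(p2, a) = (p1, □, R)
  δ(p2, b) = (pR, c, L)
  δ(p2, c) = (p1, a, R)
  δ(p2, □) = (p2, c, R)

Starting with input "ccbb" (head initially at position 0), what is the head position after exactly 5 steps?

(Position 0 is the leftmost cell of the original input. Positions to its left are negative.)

Execution trace (head position shown):
Step 0: [p0]ccbb  (head at position 0)
Step 1: move left → [p0]□acbb  (head at position -1)
Step 2: move left → [p1]□bacbb  (head at position -2)
Step 3: move right → a[p0]bacbb  (head at position -1)
Step 4: move left → [p2]aaacbb  (head at position -2)
Step 5: move right → □[p1]aacbb  (head at position -1)

After 5 steps, the head is at position -1.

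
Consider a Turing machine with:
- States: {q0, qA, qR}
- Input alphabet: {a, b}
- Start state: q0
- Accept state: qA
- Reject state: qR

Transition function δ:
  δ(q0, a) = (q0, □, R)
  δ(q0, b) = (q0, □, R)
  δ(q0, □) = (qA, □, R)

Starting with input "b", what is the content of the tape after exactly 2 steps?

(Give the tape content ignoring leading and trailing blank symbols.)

Execution trace:
Initial: [q0]b
Step 1: δ(q0, b) = (q0, □, R) → □[q0]□
Step 2: δ(q0, □) = (qA, □, R) → □□[qA]□

The machine reaches the accept state qA and halts.

After 2 steps, the tape (ignoring leading/trailing blanks) is: □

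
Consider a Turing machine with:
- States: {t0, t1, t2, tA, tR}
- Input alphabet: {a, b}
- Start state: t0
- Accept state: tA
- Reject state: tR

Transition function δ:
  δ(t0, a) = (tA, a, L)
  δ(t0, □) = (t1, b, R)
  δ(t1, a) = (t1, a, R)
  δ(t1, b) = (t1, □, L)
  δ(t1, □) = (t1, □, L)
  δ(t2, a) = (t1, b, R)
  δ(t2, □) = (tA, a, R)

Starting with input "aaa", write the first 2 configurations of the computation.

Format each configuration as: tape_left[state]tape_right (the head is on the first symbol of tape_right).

Transitions applied:
Step 1: δ(t0, a) = (tA, a, L)

The first 2 configurations are:
[t0]aaa ⊢ [tA]□aaa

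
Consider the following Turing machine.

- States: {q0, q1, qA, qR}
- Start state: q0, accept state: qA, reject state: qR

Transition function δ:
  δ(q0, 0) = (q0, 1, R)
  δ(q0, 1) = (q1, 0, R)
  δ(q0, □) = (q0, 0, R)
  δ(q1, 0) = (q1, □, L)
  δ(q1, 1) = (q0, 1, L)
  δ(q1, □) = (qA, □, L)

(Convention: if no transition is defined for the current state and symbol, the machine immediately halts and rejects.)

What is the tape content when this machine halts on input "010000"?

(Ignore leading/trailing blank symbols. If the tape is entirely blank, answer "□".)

Execution trace:
Initial: [q0]010000
Step 1: δ(q0, 0) = (q0, 1, R) → 1[q0]10000
Step 2: δ(q0, 1) = (q1, 0, R) → 10[q1]0000
Step 3: δ(q1, 0) = (q1, □, L) → 1[q1]0□000
Step 4: δ(q1, 0) = (q1, □, L) → [q1]1□□000
Step 5: δ(q1, 1) = (q0, 1, L) → [q0]□1□□000
Step 6: δ(q0, □) = (q0, 0, R) → 0[q0]1□□000
Step 7: δ(q0, 1) = (q1, 0, R) → 00[q1]□□000
Step 8: δ(q1, □) = (qA, □, L) → 0[qA]0□□000

The machine reaches the accept state qA and halts.

Final tape (ignoring leading/trailing blanks): 00□□000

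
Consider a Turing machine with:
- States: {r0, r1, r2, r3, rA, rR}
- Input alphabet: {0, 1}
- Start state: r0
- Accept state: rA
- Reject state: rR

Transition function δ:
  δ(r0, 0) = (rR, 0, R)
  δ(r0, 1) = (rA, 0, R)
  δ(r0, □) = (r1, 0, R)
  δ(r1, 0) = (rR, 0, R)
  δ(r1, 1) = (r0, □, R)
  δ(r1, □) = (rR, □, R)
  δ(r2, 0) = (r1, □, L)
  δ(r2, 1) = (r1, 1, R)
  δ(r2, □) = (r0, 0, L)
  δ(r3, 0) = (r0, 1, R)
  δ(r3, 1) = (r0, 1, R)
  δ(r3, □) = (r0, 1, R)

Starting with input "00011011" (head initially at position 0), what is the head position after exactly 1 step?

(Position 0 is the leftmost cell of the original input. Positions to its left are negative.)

Execution trace (head position shown):
Step 0: [r0]00011011  (head at position 0)
Step 1: move right → 0[rR]0011011  (head at position 1)

After 1 step, the head is at position 1.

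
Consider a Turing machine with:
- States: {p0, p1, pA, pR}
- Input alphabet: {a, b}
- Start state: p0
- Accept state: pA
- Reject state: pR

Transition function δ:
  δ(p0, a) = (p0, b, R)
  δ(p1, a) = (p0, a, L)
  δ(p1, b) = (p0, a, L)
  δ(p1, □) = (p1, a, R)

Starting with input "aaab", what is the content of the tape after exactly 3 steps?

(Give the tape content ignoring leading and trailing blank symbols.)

Execution trace:
Initial: [p0]aaab
Step 1: δ(p0, a) = (p0, b, R) → b[p0]aab
Step 2: δ(p0, a) = (p0, b, R) → bb[p0]ab
Step 3: δ(p0, a) = (p0, b, R) → bbb[p0]b

No transition is defined for δ(p0, b). By convention the machine halts and rejects.

After 3 steps, the tape (ignoring leading/trailing blanks) is: bbbb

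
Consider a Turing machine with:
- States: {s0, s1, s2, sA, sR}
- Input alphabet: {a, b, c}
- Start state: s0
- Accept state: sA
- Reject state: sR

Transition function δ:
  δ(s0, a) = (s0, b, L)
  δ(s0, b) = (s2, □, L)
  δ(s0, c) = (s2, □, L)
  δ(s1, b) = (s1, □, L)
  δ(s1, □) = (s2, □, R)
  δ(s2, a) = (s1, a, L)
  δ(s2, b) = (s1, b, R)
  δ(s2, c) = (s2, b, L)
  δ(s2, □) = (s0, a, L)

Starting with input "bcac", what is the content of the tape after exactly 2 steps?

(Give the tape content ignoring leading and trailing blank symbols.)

Execution trace:
Initial: [s0]bcac
Step 1: δ(s0, b) = (s2, □, L) → [s2]□□cac
Step 2: δ(s2, □) = (s0, a, L) → [s0]□a□cac

No transition is defined for δ(s0, □). By convention the machine halts and rejects.

After 2 steps, the tape (ignoring leading/trailing blanks) is: a□cac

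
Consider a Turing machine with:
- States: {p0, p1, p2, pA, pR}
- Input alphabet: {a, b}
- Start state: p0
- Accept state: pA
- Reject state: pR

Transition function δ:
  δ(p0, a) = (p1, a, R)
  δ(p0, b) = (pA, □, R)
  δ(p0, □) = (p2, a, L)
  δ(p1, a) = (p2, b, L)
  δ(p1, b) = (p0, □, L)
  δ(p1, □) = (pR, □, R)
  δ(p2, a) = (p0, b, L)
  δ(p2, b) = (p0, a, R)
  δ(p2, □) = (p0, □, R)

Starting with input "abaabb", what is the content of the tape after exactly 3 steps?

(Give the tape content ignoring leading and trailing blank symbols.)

Execution trace:
Initial: [p0]abaabb
Step 1: δ(p0, a) = (p1, a, R) → a[p1]baabb
Step 2: δ(p1, b) = (p0, □, L) → [p0]a□aabb
Step 3: δ(p0, a) = (p1, a, R) → a[p1]□aabb

After 3 steps, the tape (ignoring leading/trailing blanks) is: a□aabb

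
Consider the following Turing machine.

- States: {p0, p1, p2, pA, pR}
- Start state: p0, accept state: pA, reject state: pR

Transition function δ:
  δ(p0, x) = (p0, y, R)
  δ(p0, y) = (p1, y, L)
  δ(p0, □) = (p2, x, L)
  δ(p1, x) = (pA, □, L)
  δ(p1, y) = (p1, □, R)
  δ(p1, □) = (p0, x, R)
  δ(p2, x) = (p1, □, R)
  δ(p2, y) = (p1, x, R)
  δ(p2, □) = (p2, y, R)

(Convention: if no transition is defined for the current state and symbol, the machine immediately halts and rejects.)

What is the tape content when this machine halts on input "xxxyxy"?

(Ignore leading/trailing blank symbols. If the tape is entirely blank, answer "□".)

Execution trace:
Initial: [p0]xxxyxy
Step 1: δ(p0, x) = (p0, y, R) → y[p0]xxyxy
Step 2: δ(p0, x) = (p0, y, R) → yy[p0]xyxy
Step 3: δ(p0, x) = (p0, y, R) → yyy[p0]yxy
Step 4: δ(p0, y) = (p1, y, L) → yy[p1]yyxy
Step 5: δ(p1, y) = (p1, □, R) → yy□[p1]yxy
Step 6: δ(p1, y) = (p1, □, R) → yy□□[p1]xy
Step 7: δ(p1, x) = (pA, □, L) → yy□[pA]□□y

The machine reaches the accept state pA and halts.

Final tape (ignoring leading/trailing blanks): yy□□□y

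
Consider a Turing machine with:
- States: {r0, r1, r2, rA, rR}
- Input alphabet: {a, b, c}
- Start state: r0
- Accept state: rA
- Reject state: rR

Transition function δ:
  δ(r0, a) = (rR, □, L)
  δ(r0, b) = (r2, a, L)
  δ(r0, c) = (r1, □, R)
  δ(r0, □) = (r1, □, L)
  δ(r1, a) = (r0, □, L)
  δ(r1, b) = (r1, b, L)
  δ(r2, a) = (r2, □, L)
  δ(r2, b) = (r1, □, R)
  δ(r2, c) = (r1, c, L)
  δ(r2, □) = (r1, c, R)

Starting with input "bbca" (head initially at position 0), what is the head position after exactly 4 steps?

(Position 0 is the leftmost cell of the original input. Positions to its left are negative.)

Execution trace (head position shown):
Step 0: [r0]bbca  (head at position 0)
Step 1: move left → [r2]□abca  (head at position -1)
Step 2: move right → c[r1]abca  (head at position 0)
Step 3: move left → [r0]c□bca  (head at position -1)
Step 4: move right → □[r1]□bca  (head at position 0)

After 4 steps, the head is at position 0.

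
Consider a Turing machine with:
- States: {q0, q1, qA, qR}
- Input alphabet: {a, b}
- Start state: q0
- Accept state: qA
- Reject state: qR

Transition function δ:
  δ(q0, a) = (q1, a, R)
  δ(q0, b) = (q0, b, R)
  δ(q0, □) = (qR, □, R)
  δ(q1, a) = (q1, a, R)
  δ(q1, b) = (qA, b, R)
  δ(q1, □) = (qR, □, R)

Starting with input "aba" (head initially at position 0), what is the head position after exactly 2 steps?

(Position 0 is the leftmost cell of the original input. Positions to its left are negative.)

Execution trace (head position shown):
Step 0: [q0]aba  (head at position 0)
Step 1: move right → a[q1]ba  (head at position 1)
Step 2: move right → ab[qA]a  (head at position 2)

After 2 steps, the head is at position 2.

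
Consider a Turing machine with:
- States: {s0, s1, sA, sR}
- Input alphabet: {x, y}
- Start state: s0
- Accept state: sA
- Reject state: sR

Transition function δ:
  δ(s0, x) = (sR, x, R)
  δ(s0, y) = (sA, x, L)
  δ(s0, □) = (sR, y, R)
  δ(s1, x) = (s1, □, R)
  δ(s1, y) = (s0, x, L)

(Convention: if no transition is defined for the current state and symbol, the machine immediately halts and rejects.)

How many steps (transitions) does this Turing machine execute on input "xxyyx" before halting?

Execution trace:
Initial: [s0]xxyyx
Step 1: δ(s0, x) = (sR, x, R) → x[sR]xyyx

The machine reaches the reject state sR and halts.

The machine executed 1 step before halting.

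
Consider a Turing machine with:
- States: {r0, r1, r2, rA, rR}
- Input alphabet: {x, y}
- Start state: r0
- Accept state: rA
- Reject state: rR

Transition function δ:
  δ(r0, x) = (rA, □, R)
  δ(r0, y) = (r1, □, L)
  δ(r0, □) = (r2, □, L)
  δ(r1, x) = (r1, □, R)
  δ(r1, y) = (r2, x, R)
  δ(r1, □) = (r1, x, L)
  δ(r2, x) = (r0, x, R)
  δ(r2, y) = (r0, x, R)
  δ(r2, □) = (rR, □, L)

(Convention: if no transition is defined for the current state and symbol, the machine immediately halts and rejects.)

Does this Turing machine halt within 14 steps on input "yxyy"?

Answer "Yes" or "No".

Execution trace:
Initial: [r0]yxyy
Step 1: δ(r0, y) = (r1, □, L) → [r1]□□xyy
Step 2: δ(r1, □) = (r1, x, L) → [r1]□x□xyy
Step 3: δ(r1, □) = (r1, x, L) → [r1]□xx□xyy
Step 4: δ(r1, □) = (r1, x, L) → [r1]□xxx□xyy
Step 5: δ(r1, □) = (r1, x, L) → [r1]□xxxx□xyy
Step 6: δ(r1, □) = (r1, x, L) → [r1]□xxxxx□xyy
Step 7: δ(r1, □) = (r1, x, L) → [r1]□xxxxxx□xyy
Step 8: δ(r1, □) = (r1, x, L) → [r1]□xxxxxxx□xyy
Step 9: δ(r1, □) = (r1, x, L) → [r1]□xxxxxxxx□xyy
Step 10: δ(r1, □) = (r1, x, L) → [r1]□xxxxxxxxx□xyy
Step 11: δ(r1, □) = (r1, x, L) → [r1]□xxxxxxxxxx□xyy
Step 12: δ(r1, □) = (r1, x, L) → [r1]□xxxxxxxxxxx□xyy
Step 13: δ(r1, □) = (r1, x, L) → [r1]□xxxxxxxxxxxx□xyy
Step 14: δ(r1, □) = (r1, x, L) → [r1]□xxxxxxxxxxxxx□xyy

The machine has not reached a halting state after 14 steps.
The machine did not halt within the 14-step bound.

Answer: No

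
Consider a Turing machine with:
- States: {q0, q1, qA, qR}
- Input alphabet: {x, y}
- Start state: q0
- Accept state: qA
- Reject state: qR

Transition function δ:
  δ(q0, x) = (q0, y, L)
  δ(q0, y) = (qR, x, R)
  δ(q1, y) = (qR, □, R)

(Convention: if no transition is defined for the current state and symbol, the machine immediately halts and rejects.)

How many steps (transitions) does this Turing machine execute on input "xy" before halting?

Execution trace:
Initial: [q0]xy
Step 1: δ(q0, x) = (q0, y, L) → [q0]□yy

No transition is defined for δ(q0, □). By convention the machine halts and rejects.

The machine executed 1 step before halting.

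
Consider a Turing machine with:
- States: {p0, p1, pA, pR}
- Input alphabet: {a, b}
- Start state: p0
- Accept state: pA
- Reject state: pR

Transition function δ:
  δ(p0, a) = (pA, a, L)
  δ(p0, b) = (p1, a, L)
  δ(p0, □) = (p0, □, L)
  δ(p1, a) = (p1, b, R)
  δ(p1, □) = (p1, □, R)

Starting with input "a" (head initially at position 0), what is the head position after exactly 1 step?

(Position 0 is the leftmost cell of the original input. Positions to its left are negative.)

Execution trace (head position shown):
Step 0: [p0]a  (head at position 0)
Step 1: move left → [pA]□a  (head at position -1)

After 1 step, the head is at position -1.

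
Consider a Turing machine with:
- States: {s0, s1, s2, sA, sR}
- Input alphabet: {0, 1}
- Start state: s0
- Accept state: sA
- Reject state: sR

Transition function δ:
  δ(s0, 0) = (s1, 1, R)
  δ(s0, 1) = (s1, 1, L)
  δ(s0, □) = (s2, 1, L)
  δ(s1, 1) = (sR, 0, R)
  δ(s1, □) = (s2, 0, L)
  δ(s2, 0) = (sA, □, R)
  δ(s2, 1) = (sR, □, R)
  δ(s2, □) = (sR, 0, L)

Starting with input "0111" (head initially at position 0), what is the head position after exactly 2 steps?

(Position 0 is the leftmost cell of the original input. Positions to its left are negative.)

Execution trace (head position shown):
Step 0: [s0]0111  (head at position 0)
Step 1: move right → 1[s1]111  (head at position 1)
Step 2: move right → 10[sR]11  (head at position 2)

After 2 steps, the head is at position 2.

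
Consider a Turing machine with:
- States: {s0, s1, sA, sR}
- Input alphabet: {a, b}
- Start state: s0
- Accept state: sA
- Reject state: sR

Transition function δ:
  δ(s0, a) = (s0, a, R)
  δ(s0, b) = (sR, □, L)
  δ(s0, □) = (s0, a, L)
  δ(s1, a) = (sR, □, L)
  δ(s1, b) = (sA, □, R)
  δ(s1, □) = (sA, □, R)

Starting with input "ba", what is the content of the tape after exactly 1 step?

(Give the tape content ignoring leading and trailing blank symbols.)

Execution trace:
Initial: [s0]ba
Step 1: δ(s0, b) = (sR, □, L) → [sR]□□a

The machine reaches the reject state sR and halts.

After 1 step, the tape (ignoring leading/trailing blanks) is: a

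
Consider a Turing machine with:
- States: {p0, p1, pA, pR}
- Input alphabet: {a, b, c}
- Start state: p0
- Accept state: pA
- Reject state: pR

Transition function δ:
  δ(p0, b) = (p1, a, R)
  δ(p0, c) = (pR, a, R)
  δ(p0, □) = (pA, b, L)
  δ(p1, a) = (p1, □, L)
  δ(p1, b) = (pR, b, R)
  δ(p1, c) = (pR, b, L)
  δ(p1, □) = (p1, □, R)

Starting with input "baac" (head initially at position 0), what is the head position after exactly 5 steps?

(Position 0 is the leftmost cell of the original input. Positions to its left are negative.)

Execution trace (head position shown):
Step 0: [p0]baac  (head at position 0)
Step 1: move right → a[p1]aac  (head at position 1)
Step 2: move left → [p1]a□ac  (head at position 0)
Step 3: move left → [p1]□□□ac  (head at position -1)
Step 4: move right → □[p1]□□ac  (head at position 0)
Step 5: move right → □□[p1]□ac  (head at position 1)

After 5 steps, the head is at position 1.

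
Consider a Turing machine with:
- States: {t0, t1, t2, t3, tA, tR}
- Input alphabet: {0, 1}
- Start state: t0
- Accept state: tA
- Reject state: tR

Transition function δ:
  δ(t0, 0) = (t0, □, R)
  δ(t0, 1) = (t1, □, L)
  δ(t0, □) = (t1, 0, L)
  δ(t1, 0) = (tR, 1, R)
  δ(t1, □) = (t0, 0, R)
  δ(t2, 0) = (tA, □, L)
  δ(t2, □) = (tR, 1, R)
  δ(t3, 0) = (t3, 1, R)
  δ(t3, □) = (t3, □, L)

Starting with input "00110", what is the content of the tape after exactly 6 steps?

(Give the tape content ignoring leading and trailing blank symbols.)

Execution trace:
Initial: [t0]00110
Step 1: δ(t0, 0) = (t0, □, R) → □[t0]0110
Step 2: δ(t0, 0) = (t0, □, R) → □□[t0]110
Step 3: δ(t0, 1) = (t1, □, L) → □[t1]□□10
Step 4: δ(t1, □) = (t0, 0, R) → □0[t0]□10
Step 5: δ(t0, □) = (t1, 0, L) → □[t1]0010
Step 6: δ(t1, 0) = (tR, 1, R) → □1[tR]010

The machine reaches the reject state tR and halts.

After 6 steps, the tape (ignoring leading/trailing blanks) is: 1010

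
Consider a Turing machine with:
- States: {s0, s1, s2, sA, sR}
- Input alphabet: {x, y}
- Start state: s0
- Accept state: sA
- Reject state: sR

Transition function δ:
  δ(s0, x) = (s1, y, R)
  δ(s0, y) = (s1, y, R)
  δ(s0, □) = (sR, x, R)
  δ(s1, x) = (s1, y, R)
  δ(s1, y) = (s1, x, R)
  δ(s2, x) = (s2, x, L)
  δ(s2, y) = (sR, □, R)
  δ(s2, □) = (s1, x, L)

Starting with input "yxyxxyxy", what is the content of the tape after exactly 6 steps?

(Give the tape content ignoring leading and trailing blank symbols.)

Execution trace:
Initial: [s0]yxyxxyxy
Step 1: δ(s0, y) = (s1, y, R) → y[s1]xyxxyxy
Step 2: δ(s1, x) = (s1, y, R) → yy[s1]yxxyxy
Step 3: δ(s1, y) = (s1, x, R) → yyx[s1]xxyxy
Step 4: δ(s1, x) = (s1, y, R) → yyxy[s1]xyxy
Step 5: δ(s1, x) = (s1, y, R) → yyxyy[s1]yxy
Step 6: δ(s1, y) = (s1, x, R) → yyxyyx[s1]xy

After 6 steps, the tape (ignoring leading/trailing blanks) is: yyxyyxxy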